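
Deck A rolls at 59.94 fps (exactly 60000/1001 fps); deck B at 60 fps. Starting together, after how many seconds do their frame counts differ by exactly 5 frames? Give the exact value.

The gap grows by |60 − 60000/1001| = 60/1001 frames per second.
Time for a 5-frame gap: 5 ÷ (60/1001) = 1001/12 s.

1001/12 seconds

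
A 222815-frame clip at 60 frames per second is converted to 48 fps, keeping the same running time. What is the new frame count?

Target frames = source frames × (target rate / source rate) = 222815 × (48)/(60) = 222815 × 4/5 = 178252.

178252 frames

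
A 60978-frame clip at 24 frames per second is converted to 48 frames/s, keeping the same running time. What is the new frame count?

Frames at target rate = 60978 × (48) / (24) = 121956.

121956 frames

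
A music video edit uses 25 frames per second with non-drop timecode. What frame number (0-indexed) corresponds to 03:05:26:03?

frame 278153

Total seconds to the label: (3 × 3600 + 5 × 60 + 26) = 11126.
Frame index = 11126 × 25 + 3 = 278153.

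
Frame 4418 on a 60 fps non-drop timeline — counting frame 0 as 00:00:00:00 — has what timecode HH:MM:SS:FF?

4418 ÷ 60 = 73 full seconds, remainder 38 frames.
73 s = 0 h 1 min 13 s.
Timecode: 00:01:13:38.

00:01:13:38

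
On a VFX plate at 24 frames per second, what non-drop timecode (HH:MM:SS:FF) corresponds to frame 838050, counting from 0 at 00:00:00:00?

09:41:58:18

838050 ÷ 24 = 34918 full seconds, remainder 18 frames.
34918 s = 9 h 41 min 58 s.
Timecode: 09:41:58:18.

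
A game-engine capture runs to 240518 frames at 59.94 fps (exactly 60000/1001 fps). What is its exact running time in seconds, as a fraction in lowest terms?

120379259/30000 seconds

Running time = 240518 ÷ (60000/1001) = 240518 × 1001/60000 = 120379259/30000 s.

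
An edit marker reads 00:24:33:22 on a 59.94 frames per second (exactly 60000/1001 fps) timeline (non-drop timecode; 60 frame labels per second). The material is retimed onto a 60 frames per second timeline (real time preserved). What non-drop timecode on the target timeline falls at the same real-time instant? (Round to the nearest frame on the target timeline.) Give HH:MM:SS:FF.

00:24:34:50

Source frame index: (0×3600 + 24×60 + 33) × 60 + 22 = 88402.
Real time: 88402 / (60000/1001) = 44245201/30000 s.
Target frame: (44245201/30000) × (60) = 44245201/500 ≈ 88490.402 → 88490.
At 60 labels/s: frame 88490 → 00:24:34:50.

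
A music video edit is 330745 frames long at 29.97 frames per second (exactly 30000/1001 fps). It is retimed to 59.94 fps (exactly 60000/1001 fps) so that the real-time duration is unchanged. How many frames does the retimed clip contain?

661490 frames

Target frames = source frames × (target rate / source rate) = 330745 × (60000/1001)/(30000/1001) = 330745 × 2 = 661490.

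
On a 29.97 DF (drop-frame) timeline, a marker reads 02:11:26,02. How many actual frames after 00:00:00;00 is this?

Complete 10-minute blocks: 13, each 17982 frames → 233766.
Remaining 1 whole minute in the current block: 1800 + 0 × 1798 = 1800 frames.
Within the current minute: 26 × 30 + 2 − 2 = 780 (labels ;00/;01 skipped at this minute). Total = 233766 + 1800 + 780 = 236346.

236346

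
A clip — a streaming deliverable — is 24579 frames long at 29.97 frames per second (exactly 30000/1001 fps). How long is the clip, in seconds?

820.1193 seconds

Running time = 24579 / (30000/1001) = 820.1193 s.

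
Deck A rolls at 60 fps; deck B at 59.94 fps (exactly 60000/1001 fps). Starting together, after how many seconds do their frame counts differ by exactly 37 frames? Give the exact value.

37037/60 seconds

The gap grows by |60000/1001 − 60| = 60/1001 frames per second.
Time for a 37-frame gap: 37 ÷ (60/1001) = 37037/60 s.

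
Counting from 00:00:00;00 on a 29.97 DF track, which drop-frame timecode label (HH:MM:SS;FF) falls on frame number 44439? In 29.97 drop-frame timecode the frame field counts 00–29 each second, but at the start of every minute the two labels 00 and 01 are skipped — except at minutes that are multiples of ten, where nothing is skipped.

00:24:42;23

Each 10-minute DF block holds 10 × 60 × 30 − 9 × 2 = 17982 frames. 44439 ÷ 17982 → 2 full blocks, remainder 8475.
Within the partial block the first minute is 1800 frames and each further minute 1798, so 4 further minute boundaries passed. Total skipped labels = 18 × 2 + 2 × 4 = 44.
Non-drop label index = 44439 + 44 = 44483; at 30 labels/s that is 00:24:42:23, i.e. DF 00:24:42;23.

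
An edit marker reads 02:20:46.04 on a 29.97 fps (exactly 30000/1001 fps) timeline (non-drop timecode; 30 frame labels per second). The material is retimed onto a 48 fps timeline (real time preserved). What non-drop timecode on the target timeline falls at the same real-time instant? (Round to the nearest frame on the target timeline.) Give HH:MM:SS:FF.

Source frame index: (2×3600 + 20×60 + 46) × 30 + 4 = 253384.
Real time: 253384 / (30000/1001) = 31704673/3750 s.
Target frame: (31704673/3750) × (48) = 253637384/625 ≈ 405819.814 → 405820.
At 48 labels/s: frame 405820 → 02:20:54:28.

02:20:54:28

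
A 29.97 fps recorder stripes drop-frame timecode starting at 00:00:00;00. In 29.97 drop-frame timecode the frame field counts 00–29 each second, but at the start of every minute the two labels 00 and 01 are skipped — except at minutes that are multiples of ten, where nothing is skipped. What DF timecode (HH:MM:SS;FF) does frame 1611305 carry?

14:56:03;29

Ten DF minutes hold 17982 frames, so frame 1611305 lies in block 89 (frames 1600398–1618379) with 10907 frames into that block.
The block's first minute is 1800 frames and the rest 1798 each; 10907 frames reaches minute 6, so 89 × 18 + 6 × 2 = 1614 labels have been skipped so far.
Adding those back, label number 1611305 + 1614 = 1612919 at 30 labels/s is 53763 s + 29 f = 14 h 56 min 3 s frame 29, i.e. 14:56:03;29.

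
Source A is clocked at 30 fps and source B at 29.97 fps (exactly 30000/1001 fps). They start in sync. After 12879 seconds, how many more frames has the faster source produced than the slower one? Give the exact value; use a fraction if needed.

386370/1001 frames

A emits 30 × 12879 = 386370 frames; B emits 30000/1001 × 12879 = 386370000/1001.
Difference = 386370/1001 frames (≈ 385.9840); B is behind A.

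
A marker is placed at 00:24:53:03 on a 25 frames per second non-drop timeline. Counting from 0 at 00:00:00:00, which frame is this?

Total seconds to the label: (0 × 3600 + 24 × 60 + 53) = 1493.
Frame index = 1493 × 25 + 3 = 37328.

37328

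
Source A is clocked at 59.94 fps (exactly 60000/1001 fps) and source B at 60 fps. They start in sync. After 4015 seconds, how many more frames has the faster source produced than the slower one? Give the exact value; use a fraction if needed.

21900/91 frames

A emits 60000/1001 × 4015 = 21900000/91 frames; B emits 60 × 4015 = 240900.
Difference = 21900/91 frames (≈ 240.6593); B is ahead of A.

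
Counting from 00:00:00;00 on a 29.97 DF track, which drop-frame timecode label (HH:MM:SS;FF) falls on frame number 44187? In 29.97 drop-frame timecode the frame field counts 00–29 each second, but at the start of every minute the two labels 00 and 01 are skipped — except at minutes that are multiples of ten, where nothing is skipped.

Each 10-minute DF block holds 10 × 60 × 30 − 9 × 2 = 17982 frames. 44187 ÷ 17982 → 2 full blocks, remainder 8223.
Within the partial block the first minute is 1800 frames and each further minute 1798, so 4 further minute boundaries passed. Total skipped labels = 18 × 2 + 2 × 4 = 44.
Non-drop label index = 44187 + 44 = 44231; at 30 labels/s that is 00:24:34:11, i.e. DF 00:24:34;11.

00:24:34;11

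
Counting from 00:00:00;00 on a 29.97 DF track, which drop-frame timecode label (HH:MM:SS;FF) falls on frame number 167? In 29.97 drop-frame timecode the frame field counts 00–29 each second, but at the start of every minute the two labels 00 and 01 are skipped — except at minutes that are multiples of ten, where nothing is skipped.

00:00:05;17

Each 10-minute DF block holds 10 × 60 × 30 − 9 × 2 = 17982 frames. 167 ÷ 17982 → 0 full blocks, remainder 167.
Within the partial block the first minute is 1800 frames and each further minute 1798, so 0 further minute boundaries passed. Total skipped labels = 18 × 0 + 2 × 0 = 0.
Non-drop label index = 167 + 0 = 167; at 30 labels/s that is 00:00:05:17, i.e. DF 00:00:05;17.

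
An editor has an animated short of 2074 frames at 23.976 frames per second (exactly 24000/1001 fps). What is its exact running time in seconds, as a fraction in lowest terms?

Running time = 2074 ÷ (24000/1001) = 2074 × 1001/24000 = 1038037/12000 s.

1038037/12000 seconds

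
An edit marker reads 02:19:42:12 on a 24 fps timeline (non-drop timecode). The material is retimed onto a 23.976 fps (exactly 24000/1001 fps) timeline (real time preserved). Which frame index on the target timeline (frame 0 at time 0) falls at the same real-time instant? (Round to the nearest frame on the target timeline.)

frame 200979

Source frame index: (2×3600 + 19×60 + 42) × 24 + 12 = 201180.
Real time: 201180 / (24) = 16765/2 s.
Target frame: (16765/2) × (24000/1001) = 28740000/143 ≈ 200979.021 → 200979.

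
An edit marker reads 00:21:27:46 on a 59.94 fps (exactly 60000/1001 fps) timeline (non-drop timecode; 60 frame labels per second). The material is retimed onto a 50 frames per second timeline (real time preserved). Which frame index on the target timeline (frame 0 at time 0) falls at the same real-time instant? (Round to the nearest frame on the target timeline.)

Source frame index: (0×3600 + 21×60 + 27) × 60 + 46 = 77266.
Real time: 77266 / (60000/1001) = 38671633/30000 s.
Target frame: (38671633/30000) × (50) = 38671633/600 ≈ 64452.722 → 64453.

frame 64453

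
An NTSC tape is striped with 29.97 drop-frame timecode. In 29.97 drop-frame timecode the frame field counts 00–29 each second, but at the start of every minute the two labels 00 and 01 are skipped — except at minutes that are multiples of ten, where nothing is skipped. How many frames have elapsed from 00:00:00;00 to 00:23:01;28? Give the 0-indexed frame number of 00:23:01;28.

Complete 10-minute blocks: 2, each 17982 frames → 35964.
Remaining 3 whole minutes in the current block: 1800 + 2 × 1798 = 5396 frames.
Within the current minute: 1 × 30 + 28 − 2 = 56 (labels ;00/;01 skipped at this minute). Total = 35964 + 5396 + 56 = 41416.

41416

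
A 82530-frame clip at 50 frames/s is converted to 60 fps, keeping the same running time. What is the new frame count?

Target frames = source frames × (target rate / source rate) = 82530 × (60)/(50) = 82530 × 6/5 = 99036.

99036 frames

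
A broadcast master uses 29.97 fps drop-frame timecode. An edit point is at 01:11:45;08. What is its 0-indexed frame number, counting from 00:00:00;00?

129030

As if non-drop at 30 labels/s: (1 × 3600 + 11 × 60 + 45) × 30 + 8 = 129158.
Minute boundaries passed: 71; those not divisible by 10: 71 − 7 = 64; dropped labels = 2 × 64 = 128.
Actual frame index = 129158 − 128 = 129030.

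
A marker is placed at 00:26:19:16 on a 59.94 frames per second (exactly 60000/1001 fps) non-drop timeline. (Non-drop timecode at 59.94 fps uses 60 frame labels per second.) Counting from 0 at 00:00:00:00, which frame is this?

94756

Total seconds to the label: (0 × 3600 + 26 × 60 + 19) = 1579.
Frame index = 1579 × 60 + 16 = 94756.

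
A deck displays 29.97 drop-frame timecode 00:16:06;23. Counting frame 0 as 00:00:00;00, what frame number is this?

As if non-drop at 30 labels/s: (0 × 3600 + 16 × 60 + 6) × 30 + 23 = 29003.
Minute boundaries passed: 16; those not divisible by 10: 16 − 1 = 15; dropped labels = 2 × 15 = 30.
Actual frame index = 29003 − 30 = 28973.

28973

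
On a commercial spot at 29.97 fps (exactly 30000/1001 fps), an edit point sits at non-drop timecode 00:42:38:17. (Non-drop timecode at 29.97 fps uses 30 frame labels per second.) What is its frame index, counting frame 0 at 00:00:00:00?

Total seconds to the label: (0 × 3600 + 42 × 60 + 38) = 2558.
Frame index = 2558 × 30 + 17 = 76757.

76757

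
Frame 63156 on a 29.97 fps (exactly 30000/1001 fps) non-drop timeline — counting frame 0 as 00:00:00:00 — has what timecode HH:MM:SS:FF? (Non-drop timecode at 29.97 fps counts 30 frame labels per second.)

00:35:05:06

63156 ÷ 30 = 2105 full seconds, remainder 6 frames.
2105 s = 0 h 35 min 5 s.
Timecode: 00:35:05:06.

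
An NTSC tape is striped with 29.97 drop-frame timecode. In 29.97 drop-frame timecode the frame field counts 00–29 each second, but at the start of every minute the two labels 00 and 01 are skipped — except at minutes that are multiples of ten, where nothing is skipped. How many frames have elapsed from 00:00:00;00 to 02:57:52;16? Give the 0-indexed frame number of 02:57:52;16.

As if non-drop at 30 labels/s: (2 × 3600 + 57 × 60 + 52) × 30 + 16 = 320176.
Minute boundaries passed: 177; those not divisible by 10: 177 − 17 = 160; dropped labels = 2 × 160 = 320.
Actual frame index = 320176 − 320 = 319856.

319856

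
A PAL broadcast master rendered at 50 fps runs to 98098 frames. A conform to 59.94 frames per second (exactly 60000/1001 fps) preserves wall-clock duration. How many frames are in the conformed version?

Target frames = source frames × (target rate / source rate) = 98098 × (60000/1001)/(50) = 98098 × 1200/1001 = 117600.

117600 frames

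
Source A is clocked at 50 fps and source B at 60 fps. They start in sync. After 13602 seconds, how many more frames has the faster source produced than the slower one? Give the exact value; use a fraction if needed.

136020 frames

A emits 50 × 13602 = 680100 frames; B emits 60 × 13602 = 816120.
Difference = 136020 frames; B is ahead of A.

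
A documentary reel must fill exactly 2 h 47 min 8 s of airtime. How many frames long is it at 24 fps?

240672 frames

2 h 47 min 8 s = 10028 s.
Frames = 10028 × 24 = 240672.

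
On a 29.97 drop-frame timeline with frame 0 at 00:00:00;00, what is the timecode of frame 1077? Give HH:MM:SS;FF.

Each 10-minute DF block holds 10 × 60 × 30 − 9 × 2 = 17982 frames. 1077 ÷ 17982 → 0 full blocks, remainder 1077.
Within the partial block the first minute is 1800 frames and each further minute 1798, so 0 further minute boundaries passed. Total skipped labels = 18 × 0 + 2 × 0 = 0.
Non-drop label index = 1077 + 0 = 1077; at 30 labels/s that is 00:00:35:27, i.e. DF 00:00:35;27.

00:00:35;27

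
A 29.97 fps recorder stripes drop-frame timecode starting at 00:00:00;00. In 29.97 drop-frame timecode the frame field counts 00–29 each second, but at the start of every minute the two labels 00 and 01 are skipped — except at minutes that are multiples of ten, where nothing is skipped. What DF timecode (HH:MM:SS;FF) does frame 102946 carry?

00:57:15;00

Ten DF minutes hold 17982 frames, so frame 102946 lies in block 5 (frames 89910–107891) with 13036 frames into that block.
The block's first minute is 1800 frames and the rest 1798 each; 13036 frames reaches minute 7, so 5 × 18 + 7 × 2 = 104 labels have been skipped so far.
Adding those back, label number 102946 + 104 = 103050 at 30 labels/s is 3435 s + 0 f = 0 h 57 min 15 s frame 0, i.e. 00:57:15;00.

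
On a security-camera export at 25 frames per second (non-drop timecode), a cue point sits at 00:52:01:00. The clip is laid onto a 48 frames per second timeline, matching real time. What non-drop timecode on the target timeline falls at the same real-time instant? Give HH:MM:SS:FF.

Source frame index: (0×3600 + 52×60 + 1) × 25 + 0 = 78025.
Real time: 78025 / (25) = 3121 s.
Target frame: (3121) × (48) = 149808.
At 48 labels/s: frame 149808 → 00:52:01:00.

00:52:01:00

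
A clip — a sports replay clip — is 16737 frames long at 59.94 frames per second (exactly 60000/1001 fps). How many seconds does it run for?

279.22895 seconds

Running time = 16737 / (60000/1001) = 279.22895 s.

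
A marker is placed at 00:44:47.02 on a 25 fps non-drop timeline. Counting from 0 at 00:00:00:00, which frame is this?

Total seconds to the label: (0 × 3600 + 44 × 60 + 47) = 2687.
Frame index = 2687 × 25 + 2 = 67177.

frame 67177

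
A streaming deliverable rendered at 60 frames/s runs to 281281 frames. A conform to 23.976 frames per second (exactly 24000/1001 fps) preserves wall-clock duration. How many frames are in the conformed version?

112400 frames

Target frames = source frames × (target rate / source rate) = 281281 × (24000/1001)/(60) = 281281 × 400/1001 = 112400.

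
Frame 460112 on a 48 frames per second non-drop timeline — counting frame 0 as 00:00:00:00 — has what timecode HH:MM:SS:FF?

02:39:45:32

460112 ÷ 48 = 9585 full seconds, remainder 32 frames.
9585 s = 2 h 39 min 45 s.
Timecode: 02:39:45:32.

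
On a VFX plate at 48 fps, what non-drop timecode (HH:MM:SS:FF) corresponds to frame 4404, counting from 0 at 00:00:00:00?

00:01:31:36

4404 ÷ 48 = 91 full seconds, remainder 36 frames.
91 s = 0 h 1 min 31 s.
Timecode: 00:01:31:36.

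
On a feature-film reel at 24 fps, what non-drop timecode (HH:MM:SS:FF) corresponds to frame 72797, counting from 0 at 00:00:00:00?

72797 ÷ 24 = 3033 full seconds, remainder 5 frames.
3033 s = 0 h 50 min 33 s.
Timecode: 00:50:33:05.

00:50:33:05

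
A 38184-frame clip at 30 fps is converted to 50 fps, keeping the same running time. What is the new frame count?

Target frames = source frames × (target rate / source rate) = 38184 × (50)/(30) = 38184 × 5/3 = 63640.

63640 frames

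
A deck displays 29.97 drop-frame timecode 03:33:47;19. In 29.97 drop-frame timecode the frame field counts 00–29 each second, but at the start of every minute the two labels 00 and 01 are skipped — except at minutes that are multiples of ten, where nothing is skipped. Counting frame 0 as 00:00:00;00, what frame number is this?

As if non-drop at 30 labels/s: (3 × 3600 + 33 × 60 + 47) × 30 + 19 = 384829.
Minute boundaries passed: 213; those not divisible by 10: 213 − 21 = 192; dropped labels = 2 × 192 = 384.
Actual frame index = 384829 − 384 = 384445.

384445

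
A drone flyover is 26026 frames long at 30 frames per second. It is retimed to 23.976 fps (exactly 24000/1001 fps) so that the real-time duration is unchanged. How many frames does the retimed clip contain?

20800 frames

Target frames = source frames × (target rate / source rate) = 26026 × (24000/1001)/(30) = 26026 × 800/1001 = 20800.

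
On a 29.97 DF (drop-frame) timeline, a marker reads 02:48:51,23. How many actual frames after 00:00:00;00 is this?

As if non-drop at 30 labels/s: (2 × 3600 + 48 × 60 + 51) × 30 + 23 = 303953.
Minute boundaries passed: 168; those not divisible by 10: 168 − 16 = 152; dropped labels = 2 × 152 = 304.
Actual frame index = 303953 − 304 = 303649.

303649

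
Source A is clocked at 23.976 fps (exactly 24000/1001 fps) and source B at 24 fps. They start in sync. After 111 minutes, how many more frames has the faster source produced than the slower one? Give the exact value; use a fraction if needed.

159840/1001 frames

111 min = 6660 s.
A emits 24000/1001 × 6660 = 159840000/1001 frames; B emits 24 × 6660 = 159840.
Difference = 159840/1001 frames (≈ 159.6803); B is ahead of A.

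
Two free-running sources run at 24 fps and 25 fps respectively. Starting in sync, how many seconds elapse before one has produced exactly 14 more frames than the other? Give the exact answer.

The gap grows by |25 − 24| = 1 frame per second.
Time for a 14-frame gap: 14 ÷ (1) = 14 s.

14 seconds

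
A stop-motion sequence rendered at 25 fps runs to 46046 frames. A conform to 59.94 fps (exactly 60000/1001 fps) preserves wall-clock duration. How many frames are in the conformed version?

110400 frames

Target frames = source frames × (target rate / source rate) = 46046 × (60000/1001)/(25) = 46046 × 2400/1001 = 110400.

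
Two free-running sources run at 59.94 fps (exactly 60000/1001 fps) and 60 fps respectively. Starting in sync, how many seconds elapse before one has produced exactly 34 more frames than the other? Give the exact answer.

17017/30 seconds

The gap grows by |60 − 60000/1001| = 60/1001 frames per second.
Time for a 34-frame gap: 34 ÷ (60/1001) = 17017/30 s.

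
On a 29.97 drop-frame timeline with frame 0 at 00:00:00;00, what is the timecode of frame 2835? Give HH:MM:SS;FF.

00:01:34;17

Each 10-minute DF block holds 10 × 60 × 30 − 9 × 2 = 17982 frames. 2835 ÷ 17982 → 0 full blocks, remainder 2835.
Within the partial block the first minute is 1800 frames and each further minute 1798, so 1 further minute boundary passed. Total skipped labels = 18 × 0 + 2 × 1 = 2.
Non-drop label index = 2835 + 2 = 2837; at 30 labels/s that is 00:01:34:17, i.e. DF 00:01:34;17.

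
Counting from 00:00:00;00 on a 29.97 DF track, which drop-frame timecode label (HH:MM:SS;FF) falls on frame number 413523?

03:49:57;27

Ten DF minutes hold 17982 frames, so frame 413523 lies in block 22 (frames 395604–413585) with 17919 frames into that block.
The block's first minute is 1800 frames and the rest 1798 each; 17919 frames reaches minute 9, so 22 × 18 + 9 × 2 = 414 labels have been skipped so far.
Adding those back, label number 413523 + 414 = 413937 at 30 labels/s is 13797 s + 27 f = 3 h 49 min 57 s frame 27, i.e. 03:49:57;27.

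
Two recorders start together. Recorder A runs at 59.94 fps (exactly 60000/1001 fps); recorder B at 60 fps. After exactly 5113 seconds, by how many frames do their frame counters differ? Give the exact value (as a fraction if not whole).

A emits 60000/1001 × 5113 = 306780000/1001 frames; B emits 60 × 5113 = 306780.
Difference = 306780/1001 frames (≈ 306.4735); B is ahead of A.

306780/1001 frames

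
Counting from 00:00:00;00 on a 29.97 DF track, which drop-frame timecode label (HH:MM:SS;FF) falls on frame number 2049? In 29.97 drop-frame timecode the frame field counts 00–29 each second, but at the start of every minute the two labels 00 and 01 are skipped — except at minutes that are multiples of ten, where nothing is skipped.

Ten DF minutes hold 17982 frames, so frame 2049 lies in block 0 (frames 0–17981) with 2049 frames into that block.
The block's first minute is 1800 frames and the rest 1798 each; 2049 frames reaches minute 1, so 0 × 18 + 1 × 2 = 2 labels have been skipped so far.
Adding those back, label number 2049 + 2 = 2051 at 30 labels/s is 68 s + 11 f = 0 h 1 min 8 s frame 11, i.e. 00:01:08;11.

00:01:08;11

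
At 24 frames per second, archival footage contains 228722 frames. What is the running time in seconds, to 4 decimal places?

Running time = 228722 × 1/24 = 114361/12 s ≈ 9530.0833 s.

9530.0833 seconds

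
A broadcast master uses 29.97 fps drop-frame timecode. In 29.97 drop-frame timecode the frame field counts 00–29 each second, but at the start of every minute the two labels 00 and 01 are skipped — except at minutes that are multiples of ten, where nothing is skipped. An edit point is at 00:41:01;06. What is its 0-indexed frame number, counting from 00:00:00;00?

As if non-drop at 30 labels/s: (0 × 3600 + 41 × 60 + 1) × 30 + 6 = 73836.
Minute boundaries passed: 41; those not divisible by 10: 41 − 4 = 37; dropped labels = 2 × 37 = 74.
Actual frame index = 73836 − 74 = 73762.

73762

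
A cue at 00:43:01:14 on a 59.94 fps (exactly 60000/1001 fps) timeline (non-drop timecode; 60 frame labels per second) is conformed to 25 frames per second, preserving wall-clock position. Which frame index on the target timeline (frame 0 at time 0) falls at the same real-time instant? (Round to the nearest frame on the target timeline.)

Source frame index: (0×3600 + 43×60 + 1) × 60 + 14 = 154874.
Real time: 154874 / (60000/1001) = 77514437/30000 s.
Target frame: (77514437/30000) × (25) = 77514437/1200 ≈ 64595.364 → 64595.

frame 64595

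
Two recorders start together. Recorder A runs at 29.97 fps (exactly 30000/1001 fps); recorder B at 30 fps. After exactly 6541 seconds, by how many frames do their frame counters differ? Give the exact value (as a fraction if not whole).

A emits 30000/1001 × 6541 = 196230000/1001 frames; B emits 30 × 6541 = 196230.
Difference = 196230/1001 frames (≈ 196.0340); B is ahead of A.

196230/1001 frames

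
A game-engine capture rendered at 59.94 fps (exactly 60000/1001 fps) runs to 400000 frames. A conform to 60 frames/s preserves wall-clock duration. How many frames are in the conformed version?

Target frames = source frames × (target rate / source rate) = 400000 × (60)/(60000/1001) = 400000 × 1001/1000 = 400400.

400400 frames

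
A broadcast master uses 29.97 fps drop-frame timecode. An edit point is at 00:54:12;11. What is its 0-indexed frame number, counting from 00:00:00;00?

97473

As if non-drop at 30 labels/s: (0 × 3600 + 54 × 60 + 12) × 30 + 11 = 97571.
Minute boundaries passed: 54; those not divisible by 10: 54 − 5 = 49; dropped labels = 2 × 49 = 98.
Actual frame index = 97571 − 98 = 97473.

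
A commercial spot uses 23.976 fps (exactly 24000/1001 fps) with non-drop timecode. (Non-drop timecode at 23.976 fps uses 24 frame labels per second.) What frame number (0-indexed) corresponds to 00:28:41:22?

frame 41326

Total seconds to the label: (0 × 3600 + 28 × 60 + 41) = 1721.
Frame index = 1721 × 24 + 22 = 41326.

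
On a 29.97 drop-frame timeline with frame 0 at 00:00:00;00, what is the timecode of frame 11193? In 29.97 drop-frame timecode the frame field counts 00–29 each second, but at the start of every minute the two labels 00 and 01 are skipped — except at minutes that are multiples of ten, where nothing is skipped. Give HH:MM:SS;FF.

00:06:13;15

Each 10-minute DF block holds 10 × 60 × 30 − 9 × 2 = 17982 frames. 11193 ÷ 17982 → 0 full blocks, remainder 11193.
Within the partial block the first minute is 1800 frames and each further minute 1798, so 6 further minute boundaries passed. Total skipped labels = 18 × 0 + 2 × 6 = 12.
Non-drop label index = 11193 + 12 = 11205; at 30 labels/s that is 00:06:13:15, i.e. DF 00:06:13;15.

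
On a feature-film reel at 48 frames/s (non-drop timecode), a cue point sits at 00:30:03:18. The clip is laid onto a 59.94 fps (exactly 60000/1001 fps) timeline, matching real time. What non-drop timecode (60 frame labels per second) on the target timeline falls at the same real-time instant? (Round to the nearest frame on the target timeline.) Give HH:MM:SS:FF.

00:30:01:34

Source frame index: (0×3600 + 30×60 + 3) × 48 + 18 = 86562.
Real time: 86562 / (48) = 14427/8 s.
Target frame: (14427/8) × (60000/1001) = 15457500/143 ≈ 108094.406 → 108094.
At 60 labels/s: frame 108094 → 00:30:01:34.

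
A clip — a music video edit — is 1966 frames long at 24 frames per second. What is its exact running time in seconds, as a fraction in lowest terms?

983/12 seconds

Running time = 1966 ÷ (24) = 1966 × 1/24 = 983/12 s.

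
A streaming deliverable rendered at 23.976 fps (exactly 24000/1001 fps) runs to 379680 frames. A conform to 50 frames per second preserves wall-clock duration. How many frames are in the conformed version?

791791 frames

Target frames = source frames × (target rate / source rate) = 379680 × (50)/(24000/1001) = 379680 × 1001/480 = 791791.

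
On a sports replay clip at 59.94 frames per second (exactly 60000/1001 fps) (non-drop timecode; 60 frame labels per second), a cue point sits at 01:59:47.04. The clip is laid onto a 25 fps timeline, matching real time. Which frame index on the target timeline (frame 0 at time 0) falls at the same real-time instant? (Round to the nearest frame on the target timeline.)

Source frame index: (1×3600 + 59×60 + 47) × 60 + 4 = 431224.
Real time: 431224 / (60000/1001) = 53956903/7500 s.
Target frame: (53956903/7500) × (25) = 53956903/300 ≈ 179856.343 → 179856.

frame 179856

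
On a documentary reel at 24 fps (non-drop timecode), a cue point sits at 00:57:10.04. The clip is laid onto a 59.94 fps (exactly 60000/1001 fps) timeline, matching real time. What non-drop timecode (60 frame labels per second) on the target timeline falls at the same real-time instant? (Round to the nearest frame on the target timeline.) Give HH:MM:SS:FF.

00:57:06:44

Source frame index: (0×3600 + 57×60 + 10) × 24 + 4 = 82324.
Real time: 82324 / (24) = 20581/6 s.
Target frame: (20581/6) × (60000/1001) = 18710000/91 ≈ 205604.396 → 205604.
At 60 labels/s: frame 205604 → 00:57:06:44.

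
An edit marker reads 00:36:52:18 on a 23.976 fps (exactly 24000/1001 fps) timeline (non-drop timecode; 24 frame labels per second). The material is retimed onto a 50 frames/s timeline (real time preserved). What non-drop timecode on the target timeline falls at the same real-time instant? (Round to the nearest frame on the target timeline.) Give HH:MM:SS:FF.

00:36:54:48

Source frame index: (0×3600 + 36×60 + 52) × 24 + 18 = 53106.
Real time: 53106 / (24000/1001) = 8859851/4000 s.
Target frame: (8859851/4000) × (50) = 8859851/80 ≈ 110748.137 → 110748.
At 50 labels/s: frame 110748 → 00:36:54:48.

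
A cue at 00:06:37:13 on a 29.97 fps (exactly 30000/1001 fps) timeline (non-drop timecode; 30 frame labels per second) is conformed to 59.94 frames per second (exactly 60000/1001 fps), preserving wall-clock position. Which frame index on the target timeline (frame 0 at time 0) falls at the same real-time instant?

Source frame index: (0×3600 + 6×60 + 37) × 30 + 13 = 11923.
Real time: 11923 / (30000/1001) = 11934923/30000 s.
Target frame: (11934923/30000) × (60000/1001) = 23846.

frame 23846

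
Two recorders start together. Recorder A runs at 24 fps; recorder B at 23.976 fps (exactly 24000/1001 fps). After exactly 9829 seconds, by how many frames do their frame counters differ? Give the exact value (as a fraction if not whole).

235896/1001 frames

A emits 24 × 9829 = 235896 frames; B emits 24000/1001 × 9829 = 235896000/1001.
Difference = 235896/1001 frames (≈ 235.6603); B is behind A.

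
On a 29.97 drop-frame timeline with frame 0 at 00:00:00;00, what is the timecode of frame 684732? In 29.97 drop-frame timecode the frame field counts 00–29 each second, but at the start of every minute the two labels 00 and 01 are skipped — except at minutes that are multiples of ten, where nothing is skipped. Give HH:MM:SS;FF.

06:20:47;06

Each 10-minute DF block holds 10 × 60 × 30 − 9 × 2 = 17982 frames. 684732 ÷ 17982 → 38 full blocks, remainder 1416.
Within the partial block the first minute is 1800 frames and each further minute 1798, so 0 further minute boundaries passed. Total skipped labels = 18 × 38 + 2 × 0 = 684.
Non-drop label index = 684732 + 684 = 685416; at 30 labels/s that is 06:20:47:06, i.e. DF 06:20:47;06.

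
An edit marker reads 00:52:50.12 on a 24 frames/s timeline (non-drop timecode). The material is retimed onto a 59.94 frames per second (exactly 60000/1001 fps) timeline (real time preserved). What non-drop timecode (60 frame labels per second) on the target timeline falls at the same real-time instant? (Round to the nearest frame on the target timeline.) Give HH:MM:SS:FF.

00:52:47:20

Source frame index: (0×3600 + 52×60 + 50) × 24 + 12 = 76092.
Real time: 76092 / (24) = 6341/2 s.
Target frame: (6341/2) × (60000/1001) = 190230000/1001 ≈ 190039.960 → 190040.
At 60 labels/s: frame 190040 → 00:52:47:20.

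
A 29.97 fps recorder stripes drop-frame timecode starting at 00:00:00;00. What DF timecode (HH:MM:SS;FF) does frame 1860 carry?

Ten DF minutes hold 17982 frames, so frame 1860 lies in block 0 (frames 0–17981) with 1860 frames into that block.
The block's first minute is 1800 frames and the rest 1798 each; 1860 frames reaches minute 1, so 0 × 18 + 1 × 2 = 2 labels have been skipped so far.
Adding those back, label number 1860 + 2 = 1862 at 30 labels/s is 62 s + 2 f = 0 h 1 min 2 s frame 2, i.e. 00:01:02;02.

00:01:02;02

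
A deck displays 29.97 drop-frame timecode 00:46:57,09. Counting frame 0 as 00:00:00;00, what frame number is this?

As if non-drop at 30 labels/s: (0 × 3600 + 46 × 60 + 57) × 30 + 9 = 84519.
Minute boundaries passed: 46; those not divisible by 10: 46 − 4 = 42; dropped labels = 2 × 42 = 84.
Actual frame index = 84519 − 84 = 84435.

84435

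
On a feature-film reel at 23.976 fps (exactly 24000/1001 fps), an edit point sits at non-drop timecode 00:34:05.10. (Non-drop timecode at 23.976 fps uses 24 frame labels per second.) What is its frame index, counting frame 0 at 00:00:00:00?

Total seconds to the label: (0 × 3600 + 34 × 60 + 5) = 2045.
Frame index = 2045 × 24 + 10 = 49090.

49090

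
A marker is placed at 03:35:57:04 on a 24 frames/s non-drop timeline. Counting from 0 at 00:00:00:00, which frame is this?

Total seconds to the label: (3 × 3600 + 35 × 60 + 57) = 12957.
Frame index = 12957 × 24 + 4 = 310972.

frame 310972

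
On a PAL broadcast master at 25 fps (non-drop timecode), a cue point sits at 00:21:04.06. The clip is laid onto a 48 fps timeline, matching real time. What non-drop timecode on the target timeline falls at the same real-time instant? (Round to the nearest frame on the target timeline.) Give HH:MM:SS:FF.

00:21:04:12

Source frame index: (0×3600 + 21×60 + 4) × 25 + 6 = 31606.
Real time: 31606 / (25) = 31606/25 s.
Target frame: (31606/25) × (48) = 1517088/25 ≈ 60683.520 → 60684.
At 48 labels/s: frame 60684 → 00:21:04:12.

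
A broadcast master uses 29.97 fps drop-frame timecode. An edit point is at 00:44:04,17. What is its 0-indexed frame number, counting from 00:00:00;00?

79257

As if non-drop at 30 labels/s: (0 × 3600 + 44 × 60 + 4) × 30 + 17 = 79337.
Minute boundaries passed: 44; those not divisible by 10: 44 − 4 = 40; dropped labels = 2 × 40 = 80.
Actual frame index = 79337 − 80 = 79257.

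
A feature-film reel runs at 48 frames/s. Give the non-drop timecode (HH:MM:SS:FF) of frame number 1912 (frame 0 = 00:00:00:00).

00:00:39:40

1912 ÷ 48 = 39 full seconds, remainder 40 frames.
39 s = 0 h 0 min 39 s.
Timecode: 00:00:39:40.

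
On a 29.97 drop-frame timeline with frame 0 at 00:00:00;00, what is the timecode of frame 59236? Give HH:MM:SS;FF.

00:32:56;14

Ten DF minutes hold 17982 frames, so frame 59236 lies in block 3 (frames 53946–71927) with 5290 frames into that block.
The block's first minute is 1800 frames and the rest 1798 each; 5290 frames reaches minute 2, so 3 × 18 + 2 × 2 = 58 labels have been skipped so far.
Adding those back, label number 59236 + 58 = 59294 at 30 labels/s is 1976 s + 14 f = 0 h 32 min 56 s frame 14, i.e. 00:32:56;14.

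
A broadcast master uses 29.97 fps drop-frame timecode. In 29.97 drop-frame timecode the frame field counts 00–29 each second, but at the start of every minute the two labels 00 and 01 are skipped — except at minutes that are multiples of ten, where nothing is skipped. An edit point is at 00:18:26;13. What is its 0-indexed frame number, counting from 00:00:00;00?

As if non-drop at 30 labels/s: (0 × 3600 + 18 × 60 + 26) × 30 + 13 = 33193.
Minute boundaries passed: 18; those not divisible by 10: 18 − 1 = 17; dropped labels = 2 × 17 = 34.
Actual frame index = 33193 − 34 = 33159.

33159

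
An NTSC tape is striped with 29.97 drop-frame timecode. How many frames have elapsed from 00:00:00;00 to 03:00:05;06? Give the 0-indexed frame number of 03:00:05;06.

323832

As if non-drop at 30 labels/s: (3 × 3600 + 0 × 60 + 5) × 30 + 6 = 324156.
Minute boundaries passed: 180; those not divisible by 10: 180 − 18 = 162; dropped labels = 2 × 162 = 324.
Actual frame index = 324156 − 324 = 323832.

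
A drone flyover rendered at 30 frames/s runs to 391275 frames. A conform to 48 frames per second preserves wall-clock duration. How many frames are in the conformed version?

626040 frames

Target frames = source frames × (target rate / source rate) = 391275 × (48)/(30) = 391275 × 8/5 = 626040.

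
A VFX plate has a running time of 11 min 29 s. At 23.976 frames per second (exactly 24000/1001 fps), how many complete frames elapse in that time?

11 min 29 s = 689 s.
Frames = 689 × 24000/1001 = 1272000/77 ≈ 16519.4805.
Complete frames: 16519.

16519 frames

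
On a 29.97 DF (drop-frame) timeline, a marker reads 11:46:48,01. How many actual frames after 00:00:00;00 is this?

1270969

As if non-drop at 30 labels/s: (11 × 3600 + 46 × 60 + 48) × 30 + 1 = 1272241.
Minute boundaries passed: 706; those not divisible by 10: 706 − 70 = 636; dropped labels = 2 × 636 = 1272.
Actual frame index = 1272241 − 1272 = 1270969.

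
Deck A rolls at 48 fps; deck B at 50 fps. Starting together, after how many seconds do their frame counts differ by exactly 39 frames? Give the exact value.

The gap grows by |50 − 48| = 2 frames per second.
Time for a 39-frame gap: 39 ÷ (2) = 19.5 s.

19.5 seconds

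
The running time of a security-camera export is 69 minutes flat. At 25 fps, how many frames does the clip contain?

103500 frames

69 min = 4140 s.
Frames = 4140 × 25 = 103500.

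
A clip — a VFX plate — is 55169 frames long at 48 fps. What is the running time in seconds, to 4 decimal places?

1149.3542 seconds

Running time = 55169 × 1/48 = 55169/48 s ≈ 1149.3542 s.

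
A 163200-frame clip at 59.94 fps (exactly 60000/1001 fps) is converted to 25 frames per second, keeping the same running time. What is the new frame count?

68068 frames

Target frames = source frames × (target rate / source rate) = 163200 × (25)/(60000/1001) = 163200 × 1001/2400 = 68068.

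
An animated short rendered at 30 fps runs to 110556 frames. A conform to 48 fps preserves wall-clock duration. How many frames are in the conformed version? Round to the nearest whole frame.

176890 frames

Frames at target rate = 110556 × (48) / (30) = 884448/5 ≈ 176889.600.
Nearest whole frame: 176890.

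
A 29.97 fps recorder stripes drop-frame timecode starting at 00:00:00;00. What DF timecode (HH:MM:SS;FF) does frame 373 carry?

Ten DF minutes hold 17982 frames, so frame 373 lies in block 0 (frames 0–17981) with 373 frames into that block.
The block's first minute is 1800 frames and the rest 1798 each; 373 frames reaches minute 0, so 0 × 18 + 0 × 2 = 0 labels have been skipped so far.
Adding those back, label number 373 + 0 = 373 at 30 labels/s is 12 s + 13 f = 0 h 0 min 12 s frame 13, i.e. 00:00:12;13.

00:00:12;13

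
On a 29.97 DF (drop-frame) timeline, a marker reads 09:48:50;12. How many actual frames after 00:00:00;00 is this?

1058852

As if non-drop at 30 labels/s: (9 × 3600 + 48 × 60 + 50) × 30 + 12 = 1059912.
Minute boundaries passed: 588; those not divisible by 10: 588 − 58 = 530; dropped labels = 2 × 530 = 1060.
Actual frame index = 1059912 − 1060 = 1058852.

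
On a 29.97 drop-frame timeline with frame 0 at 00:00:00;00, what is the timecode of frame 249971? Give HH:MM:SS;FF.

02:19:00;23

Ten DF minutes hold 17982 frames, so frame 249971 lies in block 13 (frames 233766–251747) with 16205 frames into that block.
The block's first minute is 1800 frames and the rest 1798 each; 16205 frames reaches minute 9, so 13 × 18 + 9 × 2 = 252 labels have been skipped so far.
Adding those back, label number 249971 + 252 = 250223 at 30 labels/s is 8340 s + 23 f = 2 h 19 min 0 s frame 23, i.e. 02:19:00;23.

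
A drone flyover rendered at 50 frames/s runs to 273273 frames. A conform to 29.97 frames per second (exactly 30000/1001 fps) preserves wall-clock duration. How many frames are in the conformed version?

163800 frames

Target frames = source frames × (target rate / source rate) = 273273 × (30000/1001)/(50) = 273273 × 600/1001 = 163800.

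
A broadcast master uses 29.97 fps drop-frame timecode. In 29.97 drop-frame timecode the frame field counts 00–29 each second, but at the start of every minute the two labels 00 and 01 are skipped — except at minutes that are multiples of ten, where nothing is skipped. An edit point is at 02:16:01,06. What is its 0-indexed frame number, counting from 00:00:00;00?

244590

As if non-drop at 30 labels/s: (2 × 3600 + 16 × 60 + 1) × 30 + 6 = 244836.
Minute boundaries passed: 136; those not divisible by 10: 136 − 13 = 123; dropped labels = 2 × 123 = 246.
Actual frame index = 244836 − 246 = 244590.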